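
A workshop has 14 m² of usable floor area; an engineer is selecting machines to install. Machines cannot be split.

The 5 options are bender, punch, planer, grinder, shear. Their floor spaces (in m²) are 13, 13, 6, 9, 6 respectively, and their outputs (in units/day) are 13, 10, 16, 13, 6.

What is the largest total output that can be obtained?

22

Allowing fractional choices, the relaxed optimum would be about 27.6, but machines are indivisible.
planer: floor space 6 ≤ 14, output 16.
grinder: floor space 9 ≤ 14, output 13.
planer + shear: floor space 6 + 6 = 12 ≤ 14, output 16 + 6 = 22.
Best is planer and shear with total output 22.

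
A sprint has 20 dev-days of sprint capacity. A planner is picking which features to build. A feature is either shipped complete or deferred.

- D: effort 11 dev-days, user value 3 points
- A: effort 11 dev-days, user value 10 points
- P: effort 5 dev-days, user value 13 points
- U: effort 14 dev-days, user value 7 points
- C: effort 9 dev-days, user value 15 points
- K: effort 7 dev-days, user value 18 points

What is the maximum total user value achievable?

This is an integer program with binary decision variables.
P + K: effort 5 + 7 = 12 ≤ 20, user value 13 + 18 = 31.
C + K: effort 9 + 7 = 16 ≤ 20, user value 15 + 18 = 33.
P + C: effort 5 + 9 = 14 ≤ 20, user value 13 + 15 = 28.
Best is C and K with total user value 33.

33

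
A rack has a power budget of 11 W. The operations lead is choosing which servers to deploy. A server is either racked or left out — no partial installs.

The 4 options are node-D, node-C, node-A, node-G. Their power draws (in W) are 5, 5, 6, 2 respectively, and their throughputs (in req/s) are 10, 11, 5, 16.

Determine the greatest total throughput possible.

Take node-C and node-G: power draw 5 + 2 = 7 ≤ 11, throughput 11 + 16 = 27.
No other feasible combination does better.

27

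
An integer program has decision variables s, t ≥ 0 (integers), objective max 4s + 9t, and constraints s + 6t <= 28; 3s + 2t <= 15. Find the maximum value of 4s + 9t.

44

(s,t)=(2,4) is feasible, giving 44.
(s,t)=(1,4) is feasible, giving 40.
Maximum is 44 at (s,t)=(2,4).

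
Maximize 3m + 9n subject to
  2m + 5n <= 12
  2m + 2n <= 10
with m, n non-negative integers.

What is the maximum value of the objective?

(m,n)=(1,2) is feasible, giving 21.
(m,n)=(0,2) is feasible, giving 18.
(m,n)=(2,1) is feasible, giving 15.
No feasible integer point exceeds 21.

21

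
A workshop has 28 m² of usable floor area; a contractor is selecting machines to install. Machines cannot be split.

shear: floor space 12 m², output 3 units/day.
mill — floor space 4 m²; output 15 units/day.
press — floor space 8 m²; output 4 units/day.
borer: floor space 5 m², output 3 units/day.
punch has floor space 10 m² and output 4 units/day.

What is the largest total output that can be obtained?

26

Allowing fractional choices, the relaxed optimum would be about 26.2, but machines are indivisible.
mill + press + punch: floor space 4 + 8 + 10 = 22 ≤ 28, output 15 + 4 + 4 = 23.
mill + press + borer + punch: floor space 4 + 8 + 5 + 10 = 27 ≤ 28, output 15 + 4 + 3 + 4 = 26.
Best is mill, press, borer, and punch with total output 26.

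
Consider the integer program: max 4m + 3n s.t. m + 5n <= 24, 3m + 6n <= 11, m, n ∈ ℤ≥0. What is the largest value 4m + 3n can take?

(m,n)=(3,0): 1·3+5·0=3≤24, 3·3+6·0=9≤11, objective 12.
(m,n)=(2,0): 1·2+5·0=2≤24, 3·2+6·0=6≤11, objective 8.
The best lattice point is (3,0), giving 12.

12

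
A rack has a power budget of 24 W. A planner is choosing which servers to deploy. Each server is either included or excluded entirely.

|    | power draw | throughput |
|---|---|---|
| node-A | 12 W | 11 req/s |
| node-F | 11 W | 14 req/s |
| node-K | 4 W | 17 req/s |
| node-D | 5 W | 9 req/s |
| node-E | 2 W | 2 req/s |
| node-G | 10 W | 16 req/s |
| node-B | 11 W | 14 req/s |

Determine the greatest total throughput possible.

44

Allowing fractional choices, the relaxed optimum would be about 48.4, but servers are indivisible.
node-K + node-D + node-E + node-G: power draw 4 + 5 + 2 + 10 = 21 ≤ 24, throughput 17 + 9 + 2 + 16 = 44.
node-F + node-K + node-D + node-E: power draw 11 + 4 + 5 + 2 = 22 ≤ 24, throughput 14 + 17 + 9 + 2 = 42.
node-K + node-D + node-G: power draw 4 + 5 + 10 = 19 ≤ 24, throughput 17 + 9 + 16 = 42.
Best is node-K, node-D, node-E, and node-G with total throughput 44.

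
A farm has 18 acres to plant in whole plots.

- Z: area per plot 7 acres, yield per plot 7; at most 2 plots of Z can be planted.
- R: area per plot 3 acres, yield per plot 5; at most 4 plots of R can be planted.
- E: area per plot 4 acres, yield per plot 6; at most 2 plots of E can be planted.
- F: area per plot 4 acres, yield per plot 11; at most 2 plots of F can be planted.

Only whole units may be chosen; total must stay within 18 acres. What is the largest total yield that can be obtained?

F has the best ratio (11/4); taking only F gives at most 2×11 = 22 (stopped by the supply cap of 2).
Mixing does better — 2×R, 1×E, and 2×F: area 18 ≤ 18, yield 2·5 + 1·6 + 2·11 = 38.

38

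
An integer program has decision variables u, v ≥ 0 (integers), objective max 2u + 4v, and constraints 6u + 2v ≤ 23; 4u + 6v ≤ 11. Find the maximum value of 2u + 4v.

The continuous relaxation peaks at (0, 1.83) with value 7.33; rounding to a feasible lattice point costs some objective.
(u,v)=(1,1): 6·1+2·1=8≤23, 4·1+6·1=10≤11, objective 6.
(u,v)=(0,1): 6·0+2·1=2≤23, 4·0+6·1=6≤11, objective 4.
(u,v)=(2,0): 6·2+2·0=12≤23, 4·2+6·0=8≤11, objective 4.
Maximum is 6 at (u,v)=(1,1).

6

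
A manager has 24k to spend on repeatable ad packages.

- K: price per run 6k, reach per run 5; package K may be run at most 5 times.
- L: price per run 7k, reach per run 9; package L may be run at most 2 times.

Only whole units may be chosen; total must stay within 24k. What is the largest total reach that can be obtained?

This is a bounded integer knapsack.
4×K: price 24 ≤ 24, reach 4·5 = 20.
1×K and 2×L: price 20 ≤ 24, reach 1·5 + 2·9 = 23.
Best is 23.

23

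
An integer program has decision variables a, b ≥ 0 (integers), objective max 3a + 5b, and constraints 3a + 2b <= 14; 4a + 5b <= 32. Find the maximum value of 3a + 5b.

30

(a,b)=(0,6): 3·0+2·6=12≤14, 4·0+5·6=30≤32, objective 30.
(a,b)=(1,5): 3·1+2·5=13≤14, 4·1+5·5=29≤32, objective 28.
(a,b)=(0,5): 3·0+2·5=10≤14, 4·0+5·5=25≤32, objective 25.
The best lattice point is (0,6), giving 30.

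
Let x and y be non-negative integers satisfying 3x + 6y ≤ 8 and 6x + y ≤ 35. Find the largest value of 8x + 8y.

16

The continuous relaxation peaks at (2.67, 0) with value 21.33; rounding to a feasible lattice point costs some objective.
(x,y)=(2,0): 3·2+6·0=6≤8, 6·2+1·0=12≤35, objective 16.
(x,y)=(1,0): 3·1+6·0=3≤8, 6·1+1·0=6≤35, objective 8.
The best lattice point is (2,0), giving 16.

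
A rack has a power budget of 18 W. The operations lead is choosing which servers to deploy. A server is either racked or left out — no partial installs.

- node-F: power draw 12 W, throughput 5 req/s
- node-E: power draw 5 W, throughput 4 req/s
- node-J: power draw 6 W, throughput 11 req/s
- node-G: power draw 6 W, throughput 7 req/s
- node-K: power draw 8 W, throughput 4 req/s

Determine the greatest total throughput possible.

22

Allowing fractional choices, the relaxed optimum would be about 22.5, but servers are indivisible.
node-J + node-G: power draw 6 + 6 = 12 ≤ 18, throughput 11 + 7 = 18.
node-E + node-J + node-G: power draw 5 + 6 + 6 = 17 ≤ 18, throughput 4 + 11 + 7 = 22.
Best is node-E, node-J, and node-G with total throughput 22.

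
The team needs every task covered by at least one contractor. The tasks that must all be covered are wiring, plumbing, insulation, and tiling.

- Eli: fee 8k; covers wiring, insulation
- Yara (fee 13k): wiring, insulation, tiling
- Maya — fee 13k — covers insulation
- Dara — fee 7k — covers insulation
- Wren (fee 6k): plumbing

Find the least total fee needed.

19

The greedy cost-per-new-task heuristic would pick Eli, Wren, and Yara for 27, but a cheaper cover exists.
Choose Yara and Wren: together they cover wiring, plumbing, insulation, tiling — every task.
Total fee: 13 + 6 = 19.
No cover costs less than 19.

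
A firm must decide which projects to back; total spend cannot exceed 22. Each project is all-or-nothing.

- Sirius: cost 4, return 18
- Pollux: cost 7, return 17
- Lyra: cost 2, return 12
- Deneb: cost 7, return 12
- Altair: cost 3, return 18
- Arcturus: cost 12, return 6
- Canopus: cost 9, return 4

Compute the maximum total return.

This is an integer program with binary decision variables.
Take Sirius, Pollux, Lyra, and Altair: cost 4 + 7 + 2 + 3 = 16 ≤ 22, return 18 + 17 + 12 + 18 = 65.
No feasible combination exceeds this.

65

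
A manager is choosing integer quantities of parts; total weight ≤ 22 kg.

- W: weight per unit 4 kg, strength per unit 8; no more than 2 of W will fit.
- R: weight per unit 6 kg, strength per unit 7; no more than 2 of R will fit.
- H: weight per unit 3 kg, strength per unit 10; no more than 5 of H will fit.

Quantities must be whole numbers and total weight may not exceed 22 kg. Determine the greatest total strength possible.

58

1×R and 5×H: weight 21 ≤ 22, strength 1·7 + 5·10 = 57.
1×W and 5×H: weight 19 ≤ 22, strength 1·8 + 5·10 = 58.
Best is 58.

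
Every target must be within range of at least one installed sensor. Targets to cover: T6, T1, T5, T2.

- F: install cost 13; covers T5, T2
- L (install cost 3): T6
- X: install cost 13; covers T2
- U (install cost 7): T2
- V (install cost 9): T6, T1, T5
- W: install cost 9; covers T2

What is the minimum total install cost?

16

The greedy cost-per-new-target heuristic would pick L, V, and U for 19, but a cheaper cover exists.
Choose U and V: together they cover T6, T1, T5, T2 — every target.
Total install cost: 7 + 9 = 16.
No cover costs less than 16.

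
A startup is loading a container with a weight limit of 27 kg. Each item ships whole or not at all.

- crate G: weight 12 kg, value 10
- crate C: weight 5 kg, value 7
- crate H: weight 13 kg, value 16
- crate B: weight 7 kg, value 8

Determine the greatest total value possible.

crate G + crate H: weight 12 + 13 = 25 ≤ 27, value 10 + 16 = 26.
crate C + crate H + crate B: weight 5 + 13 + 7 = 25 ≤ 27, value 7 + 16 + 8 = 31.
Best is crate C, crate H, and crate B with total value 31.

31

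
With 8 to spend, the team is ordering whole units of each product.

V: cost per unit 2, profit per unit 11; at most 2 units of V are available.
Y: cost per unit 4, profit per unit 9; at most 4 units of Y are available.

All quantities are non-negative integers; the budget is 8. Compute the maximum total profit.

31

This is a bounded integer knapsack.
V has the best ratio (11/2); taking only V gives at most 2×11 = 22 (stopped by the supply cap of 2).
Mixing does better — 2×V and 1×Y: cost 8 ≤ 8, profit 2·11 + 1·9 = 31.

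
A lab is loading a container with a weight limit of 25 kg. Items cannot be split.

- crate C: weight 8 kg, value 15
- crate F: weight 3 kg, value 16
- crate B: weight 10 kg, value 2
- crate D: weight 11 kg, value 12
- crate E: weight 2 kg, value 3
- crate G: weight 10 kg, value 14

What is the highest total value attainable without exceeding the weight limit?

Allowing fractional choices, the relaxed optimum would be about 50.2, but items are indivisible.
crate C + crate F + crate D + crate E: weight 8 + 3 + 11 + 2 = 24 ≤ 25, value 15 + 16 + 12 + 3 = 46.
crate C + crate F + crate G: weight 8 + 3 + 10 = 21 ≤ 25, value 15 + 16 + 14 = 45.
crate C + crate F + crate E + crate G: weight 8 + 3 + 2 + 10 = 23 ≤ 25, value 15 + 16 + 3 + 14 = 48.
Best is crate C, crate F, crate E, and crate G with total value 48.

48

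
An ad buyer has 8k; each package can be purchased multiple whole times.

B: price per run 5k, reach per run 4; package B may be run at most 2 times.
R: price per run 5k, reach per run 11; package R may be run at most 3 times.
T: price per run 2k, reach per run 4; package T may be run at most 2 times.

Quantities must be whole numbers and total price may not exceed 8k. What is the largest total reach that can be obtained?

R has the best ratio (11/5); taking only R gives at most 1×11 = 11 (stopped by the price limit).
Mixing does better — 1×R and 1×T: price 7 ≤ 8, reach 1·11 + 1·4 = 15.

15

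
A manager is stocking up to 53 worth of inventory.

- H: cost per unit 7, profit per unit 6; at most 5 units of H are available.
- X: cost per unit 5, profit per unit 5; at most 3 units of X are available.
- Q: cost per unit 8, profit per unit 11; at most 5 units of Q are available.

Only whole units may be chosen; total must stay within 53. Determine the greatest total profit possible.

Q has the best ratio (11/8); taking only Q gives at most 5×11 = 55 (stopped by the supply cap of 5).
Mixing does better — 1×H, 1×X, and 5×Q: cost 52 ≤ 53, profit 1·6 + 1·5 + 5·11 = 66.

66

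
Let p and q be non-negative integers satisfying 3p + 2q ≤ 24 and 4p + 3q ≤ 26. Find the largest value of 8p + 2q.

48

(p,q)=(6,0) is feasible, giving 48.
(p,q)=(5,1) is feasible, giving 42.
(p,q)=(5,0) is feasible, giving 40.
Maximum is 48 at (p,q)=(6,0).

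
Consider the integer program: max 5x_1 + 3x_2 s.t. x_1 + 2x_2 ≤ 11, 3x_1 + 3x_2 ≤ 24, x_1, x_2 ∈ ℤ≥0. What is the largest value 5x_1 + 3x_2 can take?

40

(x_1,x_2)=(8,0): 1·8+2·0=8≤11, 3·8+3·0=24≤24, objective 40.
(x_1,x_2)=(7,1): 1·7+2·1=9≤11, 3·7+3·1=24≤24, objective 38.
(x_1,x_2)=(7,0): 1·7+2·0=7≤11, 3·7+3·0=21≤24, objective 35.
Maximum is 40 at (x_1,x_2)=(8,0).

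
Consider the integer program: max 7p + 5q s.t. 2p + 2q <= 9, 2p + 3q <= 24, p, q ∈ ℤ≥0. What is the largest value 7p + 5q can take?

(p,q)=(4,0): 2·4+2·0=8≤9, 2·4+3·0=8≤24, objective 28.
(p,q)=(3,1): 2·3+2·1=8≤9, 2·3+3·1=9≤24, objective 26.
(p,q)=(3,0): 2·3+2·0=6≤9, 2·3+3·0=6≤24, objective 21.
No feasible integer point exceeds 28.

28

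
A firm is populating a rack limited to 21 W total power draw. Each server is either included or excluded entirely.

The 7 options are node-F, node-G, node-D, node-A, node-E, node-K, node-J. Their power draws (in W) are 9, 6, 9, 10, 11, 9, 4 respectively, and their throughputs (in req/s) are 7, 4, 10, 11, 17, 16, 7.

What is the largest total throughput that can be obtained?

Allowing fractional choices, the relaxed optimum would be about 35.4, but servers are indivisible.
node-A + node-E: power draw 10 + 11 = 21 ≤ 21, throughput 11 + 17 = 28.
node-E + node-K: power draw 11 + 9 = 20 ≤ 21, throughput 17 + 16 = 33.
Best is node-E and node-K with total throughput 33.

33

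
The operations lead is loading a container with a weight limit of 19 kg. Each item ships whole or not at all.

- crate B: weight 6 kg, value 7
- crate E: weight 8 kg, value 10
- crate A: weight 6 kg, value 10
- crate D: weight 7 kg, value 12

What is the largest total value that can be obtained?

Allowing fractional choices, the relaxed optimum would be about 29.5, but items are indivisible.
crate A + crate D: weight 6 + 7 = 13 ≤ 19, value 10 + 12 = 22.
crate B + crate A + crate D: weight 6 + 6 + 7 = 19 ≤ 19, value 7 + 10 + 12 = 29.
Best is crate B, crate A, and crate D with total value 29.

29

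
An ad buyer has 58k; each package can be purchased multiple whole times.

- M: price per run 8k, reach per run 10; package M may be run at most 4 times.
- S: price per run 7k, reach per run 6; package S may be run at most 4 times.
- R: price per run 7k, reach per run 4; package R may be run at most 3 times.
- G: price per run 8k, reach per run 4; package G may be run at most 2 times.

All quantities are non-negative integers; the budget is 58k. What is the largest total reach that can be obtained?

58

M has the best ratio (10/8); taking only M gives at most 4×10 = 40 (stopped by the supply cap of 4).
Mixing does better — 4×M and 3×S: price 53 ≤ 58, reach 4·10 + 3·6 = 58.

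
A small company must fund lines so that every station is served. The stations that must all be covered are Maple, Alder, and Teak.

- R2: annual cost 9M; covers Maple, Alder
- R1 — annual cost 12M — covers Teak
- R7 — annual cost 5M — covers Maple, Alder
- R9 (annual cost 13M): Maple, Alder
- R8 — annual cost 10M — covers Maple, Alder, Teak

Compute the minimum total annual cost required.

10

The greedy cost-per-new-station heuristic would pick R7 and R8 for 15, but a cheaper cover exists.
R8 alone covers Maple, Alder, Teak — every station.
Total annual cost: 10.
No cover costs less than 10.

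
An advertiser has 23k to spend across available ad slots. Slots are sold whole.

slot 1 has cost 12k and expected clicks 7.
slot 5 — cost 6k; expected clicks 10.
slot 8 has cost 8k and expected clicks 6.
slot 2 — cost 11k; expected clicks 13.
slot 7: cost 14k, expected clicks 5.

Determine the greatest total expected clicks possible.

23

Allowing fractional choices, the relaxed optimum would be about 27.5, but ad slots are indivisible.
slot 5 + slot 2: cost 6 + 11 = 17 ≤ 23, expected clicks 10 + 13 = 23.
slot 1 + slot 2: cost 12 + 11 = 23 ≤ 23, expected clicks 7 + 13 = 20.
slot 8 + slot 2: cost 8 + 11 = 19 ≤ 23, expected clicks 6 + 13 = 19.
Best is slot 5 and slot 2 with total expected clicks 23.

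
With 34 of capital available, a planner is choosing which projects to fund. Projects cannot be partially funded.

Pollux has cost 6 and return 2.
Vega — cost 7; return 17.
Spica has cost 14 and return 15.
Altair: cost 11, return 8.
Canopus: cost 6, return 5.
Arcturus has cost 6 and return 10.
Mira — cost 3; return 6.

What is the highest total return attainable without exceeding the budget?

48

Treat it as a binary knapsack problem.
Take Vega, Spica, Arcturus, and Mira: cost 7 + 14 + 6 + 3 = 30 ≤ 34, return 17 + 15 + 10 + 6 = 48.
No other feasible combination does better.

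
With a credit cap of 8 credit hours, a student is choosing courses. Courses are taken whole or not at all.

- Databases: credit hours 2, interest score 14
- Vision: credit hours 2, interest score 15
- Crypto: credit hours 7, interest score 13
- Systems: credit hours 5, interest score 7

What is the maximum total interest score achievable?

29

Databases + Systems: credit hours 2 + 5 = 7 ≤ 8, interest score 14 + 7 = 21.
Vision + Systems: credit hours 2 + 5 = 7 ≤ 8, interest score 15 + 7 = 22.
Databases + Vision: credit hours 2 + 2 = 4 ≤ 8, interest score 14 + 15 = 29.
Best is Databases and Vision with total interest score 29.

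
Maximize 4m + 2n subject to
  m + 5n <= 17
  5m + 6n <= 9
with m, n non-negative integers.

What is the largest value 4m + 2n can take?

(m,n)=(1,0): 1·1+5·0=1≤17, 5·1+6·0=5≤9, objective 4.
(m,n)=(0,1): 1·0+5·1=5≤17, 5·0+6·1=6≤9, objective 2.
(m,n)=(0,0): 1·0+5·0=0≤17, 5·0+6·0=0≤9, objective 0.
Maximum is 4 at (m,n)=(1,0).

4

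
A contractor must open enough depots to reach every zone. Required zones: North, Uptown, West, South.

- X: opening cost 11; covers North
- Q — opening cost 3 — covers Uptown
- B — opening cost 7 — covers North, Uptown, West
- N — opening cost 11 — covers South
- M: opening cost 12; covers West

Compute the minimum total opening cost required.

18

Choose B and N: together they cover North, Uptown, West, South — every zone.
Total opening cost: 7 + 11 = 18.
No cover costs less than 18.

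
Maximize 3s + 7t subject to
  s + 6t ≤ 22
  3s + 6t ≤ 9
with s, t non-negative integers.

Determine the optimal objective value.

Relaxing integrality, the LP optimum is 10.50 at (s,t) = (0, 1.5), which is not an integer point.
(s,t)=(1,1): 1·1+6·1=7≤22, 3·1+6·1=9≤9, objective 10.
(s,t)=(0,1): 1·0+6·1=6≤22, 3·0+6·1=6≤9, objective 7.
(s,t)=(2,0): 1·2+6·0=2≤22, 3·2+6·0=6≤9, objective 6.
No feasible integer point exceeds 10.

10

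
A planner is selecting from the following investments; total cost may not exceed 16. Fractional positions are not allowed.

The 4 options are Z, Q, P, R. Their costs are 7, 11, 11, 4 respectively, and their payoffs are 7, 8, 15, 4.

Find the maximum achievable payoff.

19

Allowing fractional choices, the relaxed optimum would be about 20.0, but investments are indivisible.
P: cost 11 ≤ 16, payoff 15.
P + R: cost 11 + 4 = 15 ≤ 16, payoff 15 + 4 = 19.
Q + R: cost 11 + 4 = 15 ≤ 16, payoff 8 + 4 = 12.
Best is P and R with total payoff 19.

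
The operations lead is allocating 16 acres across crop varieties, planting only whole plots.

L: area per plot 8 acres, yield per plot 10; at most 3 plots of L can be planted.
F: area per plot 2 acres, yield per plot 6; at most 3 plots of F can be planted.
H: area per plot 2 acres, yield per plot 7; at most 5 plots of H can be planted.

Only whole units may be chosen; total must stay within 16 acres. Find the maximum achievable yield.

53

H has the best ratio (7/2); taking only H gives at most 5×7 = 35 (stopped by the supply cap of 5).
Mixing does better — 3×F and 5×H: area 16 ≤ 16, yield 3·6 + 5·7 = 53.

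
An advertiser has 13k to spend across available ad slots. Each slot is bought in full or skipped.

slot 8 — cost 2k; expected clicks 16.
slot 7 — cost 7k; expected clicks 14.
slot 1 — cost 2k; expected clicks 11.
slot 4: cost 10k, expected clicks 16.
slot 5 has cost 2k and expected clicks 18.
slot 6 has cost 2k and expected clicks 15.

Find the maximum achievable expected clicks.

63

Take slot 8, slot 7, slot 5, and slot 6: cost 2 + 7 + 2 + 2 = 13 ≤ 13, expected clicks 16 + 14 + 18 + 15 = 63.
No other feasible combination does better.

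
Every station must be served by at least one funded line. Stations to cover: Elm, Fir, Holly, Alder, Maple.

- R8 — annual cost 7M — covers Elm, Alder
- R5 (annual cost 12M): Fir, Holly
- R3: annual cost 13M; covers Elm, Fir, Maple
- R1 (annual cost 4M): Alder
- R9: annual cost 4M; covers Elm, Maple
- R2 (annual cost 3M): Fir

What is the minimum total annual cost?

This is an integer covering problem.
The greedy cost-per-new-station heuristic would pick R9, R2, R1, and R5 for 23, but a cheaper cover exists.
Choose R5, R1, and R9: together they cover Elm, Fir, Holly, Alder, Maple — every station.
Total annual cost: 12 + 4 + 4 = 20.
No cover costs less than 20.

20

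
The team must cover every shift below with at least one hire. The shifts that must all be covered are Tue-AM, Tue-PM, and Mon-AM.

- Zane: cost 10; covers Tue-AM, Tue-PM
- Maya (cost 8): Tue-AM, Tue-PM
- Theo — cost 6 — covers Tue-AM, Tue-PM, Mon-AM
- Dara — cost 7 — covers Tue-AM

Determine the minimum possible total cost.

6

This is an integer covering problem.
Theo alone covers Tue-AM, Tue-PM, Mon-AM — every shift.
Total cost: 6.
No cover costs less than 6.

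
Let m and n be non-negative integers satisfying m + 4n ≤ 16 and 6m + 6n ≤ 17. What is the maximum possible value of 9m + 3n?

(m,n)=(2,0): 1·2+4·0=2≤16, 6·2+6·0=12≤17, objective 18.
(m,n)=(1,1): 1·1+4·1=5≤16, 6·1+6·1=12≤17, objective 12.
(m,n)=(1,0): 1·1+4·0=1≤16, 6·1+6·0=6≤17, objective 9.
The best lattice point is (2,0), giving 18.

18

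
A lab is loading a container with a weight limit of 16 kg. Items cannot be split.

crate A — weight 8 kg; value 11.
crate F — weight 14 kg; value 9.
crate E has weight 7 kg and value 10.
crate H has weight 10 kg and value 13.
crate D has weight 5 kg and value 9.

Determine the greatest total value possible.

22

Take crate H and crate D: weight 10 + 5 = 15 ≤ 16, value 13 + 9 = 22.
No other feasible combination does better.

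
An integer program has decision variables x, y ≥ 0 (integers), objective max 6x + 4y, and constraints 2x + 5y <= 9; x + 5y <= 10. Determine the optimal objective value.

(x,y)=(4,0) is feasible, giving 24.
(x,y)=(3,0) is feasible, giving 18.
The best lattice point is (4,0), giving 24.

24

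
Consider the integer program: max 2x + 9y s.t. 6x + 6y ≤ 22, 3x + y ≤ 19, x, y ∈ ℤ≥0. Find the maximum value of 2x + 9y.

(x,y)=(0,3): 6·0+6·3=18≤22, 3·0+1·3=3≤19, objective 27.
(x,y)=(1,2): 6·1+6·2=18≤22, 3·1+1·2=5≤19, objective 20.
(x,y)=(0,2): 6·0+6·2=12≤22, 3·0+1·2=2≤19, objective 18.
Maximum is 27 at (x,y)=(0,3).

27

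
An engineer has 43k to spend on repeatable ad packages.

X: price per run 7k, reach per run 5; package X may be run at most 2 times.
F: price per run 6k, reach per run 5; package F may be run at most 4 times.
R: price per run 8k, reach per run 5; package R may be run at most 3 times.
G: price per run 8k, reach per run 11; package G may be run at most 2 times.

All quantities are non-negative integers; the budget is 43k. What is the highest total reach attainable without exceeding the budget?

42

3×F, 1×R, and 2×G: price 42 ≤ 43, reach 3·5 + 1·5 + 2·11 = 42.
4×F and 2×G: price 40 ≤ 43, reach 4·5 + 2·11 = 42.
Best is 42.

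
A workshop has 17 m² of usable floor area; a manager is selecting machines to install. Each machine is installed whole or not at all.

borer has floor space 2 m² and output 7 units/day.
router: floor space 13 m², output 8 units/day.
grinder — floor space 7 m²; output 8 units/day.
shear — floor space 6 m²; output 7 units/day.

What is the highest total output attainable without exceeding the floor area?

22

Allowing fractional choices, the relaxed optimum would be about 23.2, but machines are indivisible.
borer + grinder: floor space 2 + 7 = 9 ≤ 17, output 7 + 8 = 15.
grinder + shear: floor space 7 + 6 = 13 ≤ 17, output 8 + 7 = 15.
borer + grinder + shear: floor space 2 + 7 + 6 = 15 ≤ 17, output 7 + 8 + 7 = 22.
Best is borer, grinder, and shear with total output 22.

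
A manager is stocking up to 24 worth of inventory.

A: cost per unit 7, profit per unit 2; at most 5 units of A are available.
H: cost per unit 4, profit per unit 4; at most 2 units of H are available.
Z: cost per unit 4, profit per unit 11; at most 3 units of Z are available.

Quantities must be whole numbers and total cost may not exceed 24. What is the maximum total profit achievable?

41

1×A, 1×H, and 3×Z: cost 23 ≤ 24, profit 1·2 + 1·4 + 3·11 = 39.
2×H and 3×Z: cost 20 ≤ 24, profit 2·4 + 3·11 = 41.
Best is 41.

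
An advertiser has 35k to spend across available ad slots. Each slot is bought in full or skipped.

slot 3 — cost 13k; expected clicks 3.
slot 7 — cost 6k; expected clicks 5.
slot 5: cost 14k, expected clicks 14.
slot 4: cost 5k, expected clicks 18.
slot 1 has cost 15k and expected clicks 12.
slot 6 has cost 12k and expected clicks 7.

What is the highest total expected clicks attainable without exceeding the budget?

44

slot 7 + slot 5 + slot 4: cost 6 + 14 + 5 = 25 ≤ 35, expected clicks 5 + 14 + 18 = 37.
slot 5 + slot 4 + slot 1: cost 14 + 5 + 15 = 34 ≤ 35, expected clicks 14 + 18 + 12 = 44.
slot 5 + slot 4 + slot 6: cost 14 + 5 + 12 = 31 ≤ 35, expected clicks 14 + 18 + 7 = 39.
Best is slot 5, slot 4, and slot 1 with total expected clicks 44.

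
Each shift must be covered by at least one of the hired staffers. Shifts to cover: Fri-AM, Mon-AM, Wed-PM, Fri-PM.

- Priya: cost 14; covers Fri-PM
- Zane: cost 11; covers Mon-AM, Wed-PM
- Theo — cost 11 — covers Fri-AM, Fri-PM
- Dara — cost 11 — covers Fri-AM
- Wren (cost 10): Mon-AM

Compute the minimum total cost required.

22

Choose Zane and Theo: together they cover Fri-AM, Mon-AM, Wed-PM, Fri-PM — every shift.
Total cost: 11 + 11 = 22.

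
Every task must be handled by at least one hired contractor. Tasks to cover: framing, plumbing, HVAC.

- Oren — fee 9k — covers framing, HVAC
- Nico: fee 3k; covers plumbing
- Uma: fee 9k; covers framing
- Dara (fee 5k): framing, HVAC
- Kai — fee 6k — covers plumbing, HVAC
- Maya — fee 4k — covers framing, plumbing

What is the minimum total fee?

8

The greedy cost-per-new-task heuristic would pick Maya and Dara for 9, but a cheaper cover exists.
Choose Nico and Dara: together they cover framing, plumbing, HVAC — every task.
Total fee: 3 + 5 = 8.
No cover costs less than 8.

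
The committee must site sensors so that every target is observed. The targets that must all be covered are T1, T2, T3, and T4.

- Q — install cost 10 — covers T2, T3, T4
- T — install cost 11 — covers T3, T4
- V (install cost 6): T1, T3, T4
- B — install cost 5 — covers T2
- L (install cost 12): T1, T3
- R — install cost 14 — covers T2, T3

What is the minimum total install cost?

11

This is an integer covering problem.
Choose V and B: together they cover T1, T2, T3, T4 — every target.
Total install cost: 6 + 5 = 11.
No cover costs less than 11.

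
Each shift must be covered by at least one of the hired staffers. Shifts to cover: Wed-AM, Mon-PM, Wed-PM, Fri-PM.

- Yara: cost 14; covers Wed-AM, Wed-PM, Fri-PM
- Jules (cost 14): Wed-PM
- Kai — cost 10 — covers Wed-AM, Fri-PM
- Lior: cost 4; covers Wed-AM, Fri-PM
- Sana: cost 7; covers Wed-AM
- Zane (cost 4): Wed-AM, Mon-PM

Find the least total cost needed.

The greedy cost-per-new-shift heuristic would pick Lior, Zane, and Yara for 22, but a cheaper cover exists.
Choose Yara and Zane: together they cover Wed-AM, Mon-PM, Wed-PM, Fri-PM — every shift.
Total cost: 14 + 4 = 18.
No cover costs less than 18.

18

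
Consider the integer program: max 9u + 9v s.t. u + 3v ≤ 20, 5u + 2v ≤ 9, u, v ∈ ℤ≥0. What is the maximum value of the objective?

36

(u,v)=(0,4): 1·0+3·4=12≤20, 5·0+2·4=8≤9, objective 36.
(u,v)=(0,3): 1·0+3·3=9≤20, 5·0+2·3=6≤9, objective 27.
Maximum is 36 at (u,v)=(0,4).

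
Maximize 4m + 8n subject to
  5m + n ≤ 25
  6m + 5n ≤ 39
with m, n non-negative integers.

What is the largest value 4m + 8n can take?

56

The continuous relaxation peaks at (0, 7.8) with value 62.40; rounding to a feasible lattice point costs some objective.
(m,n)=(0,7): 5·0+1·7=7≤25, 6·0+5·7=35≤39, objective 56.
(m,n)=(1,6): 5·1+1·6=11≤25, 6·1+5·6=36≤39, objective 52.
(m,n)=(0,6): 5·0+1·6=6≤25, 6·0+5·6=30≤39, objective 48.
No feasible integer point exceeds 56.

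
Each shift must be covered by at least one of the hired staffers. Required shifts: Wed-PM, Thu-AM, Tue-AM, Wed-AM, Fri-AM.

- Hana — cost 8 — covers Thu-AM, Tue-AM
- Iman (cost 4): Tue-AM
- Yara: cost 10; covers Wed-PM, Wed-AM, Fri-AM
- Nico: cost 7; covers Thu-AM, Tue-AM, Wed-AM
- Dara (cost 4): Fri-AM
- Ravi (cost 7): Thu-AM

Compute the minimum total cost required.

17

The greedy cost-per-new-shift heuristic would pick Nico, Dara, and Yara for 21, but a cheaper cover exists.
Choose Yara and Nico: together they cover Wed-PM, Thu-AM, Tue-AM, Wed-AM, Fri-AM — every shift.
Total cost: 10 + 7 = 17.
No cover costs less than 17.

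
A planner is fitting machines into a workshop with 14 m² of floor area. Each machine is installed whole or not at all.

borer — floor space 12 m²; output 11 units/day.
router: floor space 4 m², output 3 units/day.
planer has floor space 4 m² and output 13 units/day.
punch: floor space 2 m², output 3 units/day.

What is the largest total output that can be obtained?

19

Take router, planer, and punch: floor space 4 + 4 + 2 = 10 ≤ 14, output 3 + 13 + 3 = 19.
No other feasible combination does better.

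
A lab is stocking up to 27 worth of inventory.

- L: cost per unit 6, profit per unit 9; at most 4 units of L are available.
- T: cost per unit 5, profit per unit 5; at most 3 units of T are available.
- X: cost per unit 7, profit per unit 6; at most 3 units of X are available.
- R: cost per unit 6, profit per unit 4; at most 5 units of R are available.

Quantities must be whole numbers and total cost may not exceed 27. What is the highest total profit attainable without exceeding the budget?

Take 4×L: cost 24 ≤ 27, profit 4·9 = 36.
L has the best ratio (9/6) and is taken to its limit of 4; remaining capacity is filled optimally with the others.

36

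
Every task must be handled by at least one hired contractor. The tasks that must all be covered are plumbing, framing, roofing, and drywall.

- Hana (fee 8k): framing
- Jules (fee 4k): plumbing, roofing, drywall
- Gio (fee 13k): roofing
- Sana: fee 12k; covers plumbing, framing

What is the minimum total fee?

12

This is an integer covering problem.
Choose Hana and Jules: together they cover plumbing, framing, roofing, drywall — every task.
Total fee: 8 + 4 = 12.
No cover costs less than 12.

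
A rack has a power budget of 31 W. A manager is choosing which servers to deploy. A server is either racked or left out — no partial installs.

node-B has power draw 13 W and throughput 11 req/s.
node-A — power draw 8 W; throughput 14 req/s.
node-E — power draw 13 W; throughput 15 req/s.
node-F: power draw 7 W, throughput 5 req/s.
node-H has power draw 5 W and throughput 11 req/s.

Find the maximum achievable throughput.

This is a 0-1 knapsack instance.
Allowing fractional choices, the relaxed optimum would be about 44.2, but servers are indivisible.
node-B + node-E + node-H: power draw 13 + 13 + 5 = 31 ≤ 31, throughput 11 + 15 + 11 = 37.
node-A + node-E + node-H: power draw 8 + 13 + 5 = 26 ≤ 31, throughput 14 + 15 + 11 = 40.
Best is node-A, node-E, and node-H with total throughput 40.

40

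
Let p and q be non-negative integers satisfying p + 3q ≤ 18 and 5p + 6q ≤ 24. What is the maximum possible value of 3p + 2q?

Relaxing integrality, the LP optimum is 14.40 at (p,q) = (4.8, 0), which is not an integer point.
(p,q)=(4,0): 1·4+3·0=4≤18, 5·4+6·0=20≤24, objective 12.
(p,q)=(3,1): 1·3+3·1=6≤18, 5·3+6·1=21≤24, objective 11.
(p,q)=(3,0): 1·3+3·0=3≤18, 5·3+6·0=15≤24, objective 9.
Maximum is 12 at (p,q)=(4,0).

12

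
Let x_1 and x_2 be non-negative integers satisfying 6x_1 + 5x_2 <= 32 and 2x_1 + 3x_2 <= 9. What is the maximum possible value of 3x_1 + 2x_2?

(x_1,x_2)=(4,0) is feasible, giving 12.
(x_1,x_2)=(3,1) is feasible, giving 11.
(x_1,x_2)=(3,0) is feasible, giving 9.
Maximum is 12 at (x_1,x_2)=(4,0).

12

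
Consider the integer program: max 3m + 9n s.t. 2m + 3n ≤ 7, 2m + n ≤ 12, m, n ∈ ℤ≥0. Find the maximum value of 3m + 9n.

18

The continuous relaxation peaks at (0, 2.33) with value 21.00; rounding to a feasible lattice point costs some objective.
(m,n)=(0,2): 2·0+3·2=6≤7, 2·0+1·2=2≤12, objective 18.
(m,n)=(1,1): 2·1+3·1=5≤7, 2·1+1·1=3≤12, objective 12.
(m,n)=(0,1): 2·0+3·1=3≤7, 2·0+1·1=1≤12, objective 9.
The best lattice point is (0,2), giving 18.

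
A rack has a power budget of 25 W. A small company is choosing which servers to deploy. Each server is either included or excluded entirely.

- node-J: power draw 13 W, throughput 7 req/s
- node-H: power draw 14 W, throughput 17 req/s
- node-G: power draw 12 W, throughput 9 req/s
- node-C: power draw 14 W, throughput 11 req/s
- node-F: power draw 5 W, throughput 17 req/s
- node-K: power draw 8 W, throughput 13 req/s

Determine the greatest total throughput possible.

This is an integer program with binary decision variables.
node-H + node-F: power draw 14 + 5 = 19 ≤ 25, throughput 17 + 17 = 34.
node-G + node-F + node-K: power draw 12 + 5 + 8 = 25 ≤ 25, throughput 9 + 17 + 13 = 39.
node-F + node-K: power draw 5 + 8 = 13 ≤ 25, throughput 17 + 13 = 30.
Best is node-G, node-F, and node-K with total throughput 39.

39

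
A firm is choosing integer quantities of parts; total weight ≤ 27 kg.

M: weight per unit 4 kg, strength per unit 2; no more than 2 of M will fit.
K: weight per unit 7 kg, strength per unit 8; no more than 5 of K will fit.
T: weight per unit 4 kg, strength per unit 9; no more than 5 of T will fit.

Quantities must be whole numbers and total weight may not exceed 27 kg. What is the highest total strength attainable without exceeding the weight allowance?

53

T has the best ratio (9/4); taking only T gives at most 5×9 = 45 (stopped by the supply cap of 5).
Mixing does better — 1×K and 5×T: weight 27 ≤ 27, strength 1·8 + 5·9 = 53.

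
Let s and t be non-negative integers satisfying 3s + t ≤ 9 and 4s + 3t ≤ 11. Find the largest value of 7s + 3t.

17

Relaxing integrality, the LP optimum is 19.25 at (s,t) = (2.75, 0), which is not an integer point.
(s,t)=(2,1): 3·2+1·1=7≤9, 4·2+3·1=11≤11, objective 17.
(s,t)=(2,0): 3·2+1·0=6≤9, 4·2+3·0=8≤11, objective 14.
(s,t)=(1,2): 3·1+1·2=5≤9, 4·1+3·2=10≤11, objective 13.
No feasible integer point exceeds 17.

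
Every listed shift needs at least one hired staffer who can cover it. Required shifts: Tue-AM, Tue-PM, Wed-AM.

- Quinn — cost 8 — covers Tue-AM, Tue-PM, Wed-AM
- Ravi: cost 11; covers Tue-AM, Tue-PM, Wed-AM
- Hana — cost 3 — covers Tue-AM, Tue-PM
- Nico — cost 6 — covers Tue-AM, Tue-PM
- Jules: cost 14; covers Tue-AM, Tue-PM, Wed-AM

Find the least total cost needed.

The greedy cost-per-new-shift heuristic would pick Hana and Quinn for 11, but a cheaper cover exists.
Quinn alone covers Tue-AM, Tue-PM, Wed-AM — every shift.
Total cost: 8.
No cover costs less than 8.

8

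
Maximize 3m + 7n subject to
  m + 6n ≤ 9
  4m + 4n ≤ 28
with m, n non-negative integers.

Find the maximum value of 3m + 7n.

(m,n)=(7,0): 1·7+6·0=7≤9, 4·7+4·0=28≤28, objective 21.
(m,n)=(6,0): 1·6+6·0=6≤9, 4·6+4·0=24≤28, objective 18.
(m,n)=(5,0): 1·5+6·0=5≤9, 4·5+4·0=20≤28, objective 15.
No feasible integer point exceeds 21.

21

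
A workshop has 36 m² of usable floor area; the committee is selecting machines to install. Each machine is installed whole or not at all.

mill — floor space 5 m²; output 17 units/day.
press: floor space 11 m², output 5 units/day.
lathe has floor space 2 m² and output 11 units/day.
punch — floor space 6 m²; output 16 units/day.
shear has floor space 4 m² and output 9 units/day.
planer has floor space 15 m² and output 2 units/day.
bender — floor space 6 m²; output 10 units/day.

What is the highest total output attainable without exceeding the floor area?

68

mill + lathe + punch + shear + bender: floor space 5 + 2 + 6 + 4 + 6 = 23 ≤ 36, output 17 + 11 + 16 + 9 + 10 = 63.
mill + press + lathe + punch + shear + bender: floor space 5 + 11 + 2 + 6 + 4 + 6 = 34 ≤ 36, output 17 + 5 + 11 + 16 + 9 + 10 = 68.
mill + press + lathe + punch + bender: floor space 5 + 11 + 2 + 6 + 6 = 30 ≤ 36, output 17 + 5 + 11 + 16 + 10 = 59.
Best is mill, press, lathe, punch, shear, and bender with total output 68.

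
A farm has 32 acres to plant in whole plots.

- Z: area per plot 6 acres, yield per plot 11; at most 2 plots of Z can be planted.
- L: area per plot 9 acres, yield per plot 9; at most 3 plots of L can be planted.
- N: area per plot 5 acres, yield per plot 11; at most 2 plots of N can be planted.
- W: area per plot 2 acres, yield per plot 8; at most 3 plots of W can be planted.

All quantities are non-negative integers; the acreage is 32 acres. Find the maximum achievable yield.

68

Take 2×Z, 2×N, and 3×W: area 28 ≤ 32, yield 2·11 + 2·11 + 3·8 = 68.
W has the best ratio (8/2) and is taken to its limit of 3; remaining capacity is filled optimally with the others.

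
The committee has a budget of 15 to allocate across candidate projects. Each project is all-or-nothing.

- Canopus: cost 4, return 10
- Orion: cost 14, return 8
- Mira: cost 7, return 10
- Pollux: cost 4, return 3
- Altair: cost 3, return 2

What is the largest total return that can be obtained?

23

This is an integer program with binary decision variables.
Canopus + Mira + Altair: cost 4 + 7 + 3 = 14 ≤ 15, return 10 + 10 + 2 = 22.
Canopus + Mira + Pollux: cost 4 + 7 + 4 = 15 ≤ 15, return 10 + 10 + 3 = 23.
Best is Canopus, Mira, and Pollux with total return 23.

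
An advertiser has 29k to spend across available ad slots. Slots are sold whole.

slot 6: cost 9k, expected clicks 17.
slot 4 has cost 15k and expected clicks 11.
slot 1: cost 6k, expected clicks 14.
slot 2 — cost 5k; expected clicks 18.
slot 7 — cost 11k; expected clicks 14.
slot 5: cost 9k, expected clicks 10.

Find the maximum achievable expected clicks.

59

Take slot 6, slot 1, slot 2, and slot 5: cost 9 + 6 + 5 + 9 = 29 ≤ 29, expected clicks 17 + 14 + 18 + 10 = 59.
No other feasible combination does better.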